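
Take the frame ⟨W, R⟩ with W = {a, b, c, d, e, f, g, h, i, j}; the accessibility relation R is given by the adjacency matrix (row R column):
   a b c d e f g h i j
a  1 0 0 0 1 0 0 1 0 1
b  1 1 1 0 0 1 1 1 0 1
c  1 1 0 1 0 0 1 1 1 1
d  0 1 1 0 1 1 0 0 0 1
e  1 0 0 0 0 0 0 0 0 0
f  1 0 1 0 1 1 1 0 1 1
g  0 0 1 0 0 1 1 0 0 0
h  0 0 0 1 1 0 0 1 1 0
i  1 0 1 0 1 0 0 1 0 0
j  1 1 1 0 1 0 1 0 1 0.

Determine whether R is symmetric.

No

Symmetric: no — a R h but not h R a.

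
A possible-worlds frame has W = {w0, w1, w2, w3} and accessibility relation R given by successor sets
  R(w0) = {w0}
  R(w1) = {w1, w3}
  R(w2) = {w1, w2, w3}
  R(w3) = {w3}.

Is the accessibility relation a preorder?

Yes

Reflexive: yes — every world is R-related to itself.
Transitive: yes — every two-step R-path is closed by a direct edge.
So R is a preorder.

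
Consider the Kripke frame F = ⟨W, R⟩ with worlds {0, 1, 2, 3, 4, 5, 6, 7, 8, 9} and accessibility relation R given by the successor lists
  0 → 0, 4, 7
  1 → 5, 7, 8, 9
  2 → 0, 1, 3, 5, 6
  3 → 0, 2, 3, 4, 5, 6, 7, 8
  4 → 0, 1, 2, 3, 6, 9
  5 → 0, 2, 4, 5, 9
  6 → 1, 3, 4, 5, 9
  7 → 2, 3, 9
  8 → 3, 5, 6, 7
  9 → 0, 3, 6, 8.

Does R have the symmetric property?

Symmetric: no — 0 R 7 but not 7 R 0.

No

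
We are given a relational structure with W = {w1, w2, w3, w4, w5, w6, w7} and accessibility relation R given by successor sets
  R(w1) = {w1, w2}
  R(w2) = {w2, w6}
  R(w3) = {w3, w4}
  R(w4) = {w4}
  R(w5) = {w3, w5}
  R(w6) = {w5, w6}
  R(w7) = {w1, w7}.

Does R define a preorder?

No

Reflexive: yes — every world is R-related to itself.
Transitive: no — w1 R w2 and w2 R w6, but not w1 R w6.
So R is not a preorder.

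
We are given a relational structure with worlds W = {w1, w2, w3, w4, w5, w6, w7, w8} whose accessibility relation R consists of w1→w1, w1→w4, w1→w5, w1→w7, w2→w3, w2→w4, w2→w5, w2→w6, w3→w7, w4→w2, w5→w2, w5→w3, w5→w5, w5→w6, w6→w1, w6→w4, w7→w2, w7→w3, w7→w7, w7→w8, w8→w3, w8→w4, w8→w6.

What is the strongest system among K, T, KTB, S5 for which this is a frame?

K

Reflexive (axiom T): no — w2 is not related to itself.
Symmetric (axiom B): no — w1 R w4 but not w4 R w1.
Euclidean (axiom 5): no — w1 R w4 and w1 R w5, but not w4 R w5.
So F validates K; T would additionally require R to be reflexive. The strongest is K.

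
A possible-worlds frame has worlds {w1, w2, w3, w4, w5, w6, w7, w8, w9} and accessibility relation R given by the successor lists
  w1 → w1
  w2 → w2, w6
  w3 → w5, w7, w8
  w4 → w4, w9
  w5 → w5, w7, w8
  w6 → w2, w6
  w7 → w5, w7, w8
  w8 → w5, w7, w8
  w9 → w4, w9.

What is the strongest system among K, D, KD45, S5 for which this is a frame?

Serial (axiom D): yes — every world has a successor (e.g. w1 R w1).
Euclidean (axiom 5): yes — any two successors of a common world are R-related.
Transitive (axiom 4): yes — every two-step R-path is closed by a direct edge.
Reflexive (axiom T): no — w3 is not related to itself.
So F validates K, D, KD45; S5 would additionally require R to be reflexive. The strongest is KD45.

KD45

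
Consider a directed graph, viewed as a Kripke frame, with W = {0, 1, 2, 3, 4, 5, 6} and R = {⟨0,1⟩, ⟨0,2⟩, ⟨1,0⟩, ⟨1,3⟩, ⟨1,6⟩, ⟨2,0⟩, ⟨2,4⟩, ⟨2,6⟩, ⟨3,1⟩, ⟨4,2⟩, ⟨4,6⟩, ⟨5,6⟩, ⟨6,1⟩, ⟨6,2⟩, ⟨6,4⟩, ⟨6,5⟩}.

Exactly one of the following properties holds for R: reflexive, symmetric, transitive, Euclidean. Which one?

symmetric

Reflexive: no — 0 is not related to itself.
Symmetric: yes — every pair in R has its reverse in R.
Transitive: no — 0 R 1 and 1 R 3, but not 0 R 3.
Euclidean: no — 0 R 1 and 0 R 2, but not 1 R 2.
Only symmetric holds.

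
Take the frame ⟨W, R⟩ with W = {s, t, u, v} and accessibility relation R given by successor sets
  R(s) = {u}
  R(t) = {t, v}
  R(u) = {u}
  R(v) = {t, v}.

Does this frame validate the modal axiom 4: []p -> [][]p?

By correspondence theory, 4 is valid on a frame iff R is transitive.
Transitive: yes — every two-step R-path is closed by a direct edge.

Yes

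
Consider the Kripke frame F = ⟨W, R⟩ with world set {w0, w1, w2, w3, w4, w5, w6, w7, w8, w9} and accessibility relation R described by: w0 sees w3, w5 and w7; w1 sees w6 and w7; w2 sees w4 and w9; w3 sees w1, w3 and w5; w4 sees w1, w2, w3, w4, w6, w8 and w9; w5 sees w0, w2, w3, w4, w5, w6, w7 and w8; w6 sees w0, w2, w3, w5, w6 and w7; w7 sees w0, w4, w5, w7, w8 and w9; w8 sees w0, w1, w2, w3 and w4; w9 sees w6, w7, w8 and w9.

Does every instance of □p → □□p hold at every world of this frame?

No

Axiom 4 corresponds to the accessibility relation being transitive.
Transitive: no — w0 R w3 and w3 R w1, but not w0 R w1.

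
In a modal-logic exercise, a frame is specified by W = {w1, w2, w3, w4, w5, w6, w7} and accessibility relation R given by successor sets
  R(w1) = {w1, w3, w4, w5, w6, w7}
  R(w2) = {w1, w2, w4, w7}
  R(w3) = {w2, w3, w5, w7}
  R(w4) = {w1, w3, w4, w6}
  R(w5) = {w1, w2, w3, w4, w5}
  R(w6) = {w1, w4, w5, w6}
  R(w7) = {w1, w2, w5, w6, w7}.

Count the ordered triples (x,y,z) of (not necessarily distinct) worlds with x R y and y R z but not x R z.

38

Enumerating: (w1,w3,w2), (w1,w5,w2), (w1,w7,w2), (w2,w1,w3), (w2,w1,w5), (w2,w1,w6), (w2,w4,w3), (w2,w4,w6), (w2,w7,w5), (w2,w7,w6), (w3,w2,w1), (w3,w2,w4), … and 26 more.
Total: 38.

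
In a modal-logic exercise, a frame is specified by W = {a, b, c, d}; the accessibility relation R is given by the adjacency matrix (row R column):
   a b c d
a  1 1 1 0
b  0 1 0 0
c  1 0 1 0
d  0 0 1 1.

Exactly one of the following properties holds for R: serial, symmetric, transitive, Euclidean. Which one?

Serial: yes — every world has a successor (e.g. a R a).
Symmetric: no — a R b but not b R a.
Transitive: no — c R a and a R b, but not c R b.
Euclidean: no — a R b and a R c, but not b R c.
Only serial holds.

serial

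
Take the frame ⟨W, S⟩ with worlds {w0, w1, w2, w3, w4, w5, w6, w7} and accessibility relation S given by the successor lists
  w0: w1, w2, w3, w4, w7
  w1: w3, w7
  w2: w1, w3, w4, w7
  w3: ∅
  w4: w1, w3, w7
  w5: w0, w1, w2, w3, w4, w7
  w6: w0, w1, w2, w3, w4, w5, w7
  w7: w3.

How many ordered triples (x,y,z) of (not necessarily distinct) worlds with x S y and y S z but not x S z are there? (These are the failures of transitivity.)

S is transitive; there are no such tuples.

0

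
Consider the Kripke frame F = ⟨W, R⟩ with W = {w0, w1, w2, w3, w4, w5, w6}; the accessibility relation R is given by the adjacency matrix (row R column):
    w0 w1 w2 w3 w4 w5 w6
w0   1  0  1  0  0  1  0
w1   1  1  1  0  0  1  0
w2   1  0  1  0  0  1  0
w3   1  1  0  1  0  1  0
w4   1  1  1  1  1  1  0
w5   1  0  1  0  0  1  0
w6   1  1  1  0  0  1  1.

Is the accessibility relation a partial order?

No

Reflexive: yes — every world is R-related to itself.
Transitive: no — w3 R w0 and w0 R w2, but not w3 R w2.
Antisymmetric: no — w0 R w2 and w2 R w0 with w0 ≠ w2.
So R is not a partial order.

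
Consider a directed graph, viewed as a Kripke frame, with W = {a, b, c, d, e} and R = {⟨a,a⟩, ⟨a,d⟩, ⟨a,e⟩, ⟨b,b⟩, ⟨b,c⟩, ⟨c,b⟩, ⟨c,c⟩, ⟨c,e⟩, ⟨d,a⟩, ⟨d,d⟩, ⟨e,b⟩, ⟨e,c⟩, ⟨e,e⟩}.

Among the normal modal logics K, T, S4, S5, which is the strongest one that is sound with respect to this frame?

Reflexive (axiom T): yes — every world is R-related to itself.
Transitive (axiom 4): no — a R e and e R b, but not a R b.
Euclidean (axiom 5): no — a R d and a R e, but not d R e.
So F validates K, T; S4 would additionally require R to be transitive. The strongest is T.

T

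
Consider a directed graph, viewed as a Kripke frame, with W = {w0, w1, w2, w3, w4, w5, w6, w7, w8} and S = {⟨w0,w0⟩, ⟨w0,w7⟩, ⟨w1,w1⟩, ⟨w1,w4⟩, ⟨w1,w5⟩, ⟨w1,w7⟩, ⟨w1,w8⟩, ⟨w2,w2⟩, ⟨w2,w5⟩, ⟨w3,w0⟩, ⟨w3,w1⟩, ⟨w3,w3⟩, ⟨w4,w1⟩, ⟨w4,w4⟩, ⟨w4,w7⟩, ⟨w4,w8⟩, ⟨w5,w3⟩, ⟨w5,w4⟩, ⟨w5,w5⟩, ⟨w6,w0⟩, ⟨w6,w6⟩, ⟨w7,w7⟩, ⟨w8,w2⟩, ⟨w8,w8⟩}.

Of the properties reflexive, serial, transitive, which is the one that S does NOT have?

Reflexive: yes — every world is S-related to itself.
Serial: yes — every world has a successor (e.g. w0 S w0).
Transitive: no — w1 S w5 and w5 S w3, but not w1 S w3.
Only transitive fails.

transitive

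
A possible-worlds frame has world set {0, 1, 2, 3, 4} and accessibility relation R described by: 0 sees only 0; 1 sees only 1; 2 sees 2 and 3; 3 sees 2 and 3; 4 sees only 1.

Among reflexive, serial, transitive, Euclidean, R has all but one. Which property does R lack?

reflexive

Reflexive: no — 4 is not related to itself.
Serial: yes — every world has a successor (e.g. 0 R 0).
Transitive: yes — every two-step R-path is closed by a direct edge.
Euclidean: yes — any two successors of a common world are R-related.
Only reflexive fails.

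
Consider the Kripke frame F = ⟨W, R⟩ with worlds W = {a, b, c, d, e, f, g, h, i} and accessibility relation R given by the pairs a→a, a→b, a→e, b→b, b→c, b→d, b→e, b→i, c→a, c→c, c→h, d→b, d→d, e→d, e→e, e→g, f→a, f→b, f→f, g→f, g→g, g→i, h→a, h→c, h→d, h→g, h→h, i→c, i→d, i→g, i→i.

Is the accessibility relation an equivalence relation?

No

Reflexive: yes — every world is R-related to itself.
Symmetric: no — a R b but not b R a.
Transitive: no — a R b and b R c, but not a R c.
So R is not an equivalence relation.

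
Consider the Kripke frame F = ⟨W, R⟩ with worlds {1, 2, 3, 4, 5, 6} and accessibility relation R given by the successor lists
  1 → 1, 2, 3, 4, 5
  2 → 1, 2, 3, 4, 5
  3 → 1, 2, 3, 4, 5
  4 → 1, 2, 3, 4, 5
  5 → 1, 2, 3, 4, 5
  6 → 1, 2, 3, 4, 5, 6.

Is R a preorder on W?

Reflexive: yes — every world is R-related to itself.
Transitive: yes — every two-step R-path is closed by a direct edge.
So R is a preorder.

Yes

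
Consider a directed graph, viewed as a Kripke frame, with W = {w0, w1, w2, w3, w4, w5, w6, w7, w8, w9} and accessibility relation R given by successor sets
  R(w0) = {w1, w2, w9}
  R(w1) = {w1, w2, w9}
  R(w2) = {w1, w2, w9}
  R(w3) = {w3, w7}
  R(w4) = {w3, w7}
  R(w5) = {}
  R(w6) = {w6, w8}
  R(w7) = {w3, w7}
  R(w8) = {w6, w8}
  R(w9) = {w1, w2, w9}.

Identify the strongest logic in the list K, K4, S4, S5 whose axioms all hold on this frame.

Transitive (axiom 4): yes — every two-step R-path is closed by a direct edge.
Reflexive (axiom T): no — w0 is not related to itself.
Euclidean (axiom 5): yes — any two successors of a common world are R-related.
So F validates K, K4; S4 would additionally require R to be reflexive. The strongest is K4.

K4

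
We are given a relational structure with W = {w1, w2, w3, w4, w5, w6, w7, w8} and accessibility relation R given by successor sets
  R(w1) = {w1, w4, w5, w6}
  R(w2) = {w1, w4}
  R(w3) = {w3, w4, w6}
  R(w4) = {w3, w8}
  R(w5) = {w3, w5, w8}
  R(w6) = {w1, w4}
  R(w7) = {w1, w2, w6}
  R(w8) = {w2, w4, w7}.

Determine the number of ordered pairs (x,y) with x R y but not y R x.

Enumerating: (w1,w4), (w1,w5), (w2,w1), (w2,w4), (w3,w6), (w5,w3), (w5,w8), (w6,w4), (w7,w1), (w7,w2), (w7,w6), (w8,w2), (w8,w7).

13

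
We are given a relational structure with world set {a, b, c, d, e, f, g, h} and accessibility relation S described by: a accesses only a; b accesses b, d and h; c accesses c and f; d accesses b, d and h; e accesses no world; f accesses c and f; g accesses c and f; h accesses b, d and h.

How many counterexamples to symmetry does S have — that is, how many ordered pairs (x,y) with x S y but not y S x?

Enumerating: (g,c), (g,f).

2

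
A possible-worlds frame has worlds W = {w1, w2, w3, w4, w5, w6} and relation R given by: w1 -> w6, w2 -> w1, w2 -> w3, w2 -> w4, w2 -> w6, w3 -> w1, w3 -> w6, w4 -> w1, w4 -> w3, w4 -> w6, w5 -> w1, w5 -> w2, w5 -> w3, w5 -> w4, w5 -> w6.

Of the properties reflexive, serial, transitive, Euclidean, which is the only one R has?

Reflexive: no — w1 is not related to itself.
Serial: no — w6 has no R-successor.
Transitive: yes — every two-step R-path is closed by a direct edge.
Euclidean: no — w2 R w1 and w2 R w3, but not w1 R w3.
Only transitive holds.

transitive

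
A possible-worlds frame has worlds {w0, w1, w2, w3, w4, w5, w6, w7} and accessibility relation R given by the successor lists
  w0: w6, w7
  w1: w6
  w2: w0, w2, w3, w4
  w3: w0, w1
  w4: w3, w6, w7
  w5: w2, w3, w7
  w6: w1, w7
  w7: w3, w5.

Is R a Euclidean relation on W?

Euclidean: no — w0 R w7 and w0 R w6, but not w7 R w6.

No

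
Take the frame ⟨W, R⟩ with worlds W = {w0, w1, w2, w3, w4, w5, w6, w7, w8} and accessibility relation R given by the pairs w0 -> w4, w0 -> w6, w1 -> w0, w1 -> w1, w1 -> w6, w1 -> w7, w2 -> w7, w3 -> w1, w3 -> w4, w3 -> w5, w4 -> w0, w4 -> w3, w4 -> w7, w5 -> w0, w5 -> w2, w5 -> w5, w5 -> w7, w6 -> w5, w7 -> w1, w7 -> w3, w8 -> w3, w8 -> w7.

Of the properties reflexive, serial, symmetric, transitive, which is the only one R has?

Reflexive: no — w0 is not related to itself.
Serial: yes — every world has a successor (e.g. w0 R w4).
Symmetric: no — w0 R w6 but not w6 R w0.
Transitive: no — w0 R w4 and w4 R w3, but not w0 R w3.
Only serial holds.

serial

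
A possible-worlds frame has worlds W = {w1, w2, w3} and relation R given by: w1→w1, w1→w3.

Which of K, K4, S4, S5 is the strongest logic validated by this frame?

K4

Transitive (axiom 4): yes — every two-step R-path is closed by a direct edge.
Reflexive (axiom T): no — w2 is not related to itself.
Euclidean (axiom 5): no — w1 R w3 and w1 R w1, but not w3 R w1.
So F validates K, K4; S4 would additionally require R to be reflexive. The strongest is K4.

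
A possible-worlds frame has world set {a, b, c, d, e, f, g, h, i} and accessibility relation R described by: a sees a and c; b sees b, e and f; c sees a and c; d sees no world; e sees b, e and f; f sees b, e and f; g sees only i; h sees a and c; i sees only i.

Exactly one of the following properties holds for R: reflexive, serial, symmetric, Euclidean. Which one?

Reflexive: no — d is not related to itself.
Serial: no — d has no R-successor.
Symmetric: no — g R i but not i R g.
Euclidean: yes — any two successors of a common world are R-related.
Only Euclidean holds.

Euclidean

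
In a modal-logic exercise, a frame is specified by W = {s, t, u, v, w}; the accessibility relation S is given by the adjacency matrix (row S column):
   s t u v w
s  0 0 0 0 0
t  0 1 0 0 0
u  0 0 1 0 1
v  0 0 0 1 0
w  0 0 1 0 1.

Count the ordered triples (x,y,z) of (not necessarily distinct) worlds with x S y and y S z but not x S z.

S is transitive; there are no such tuples.

0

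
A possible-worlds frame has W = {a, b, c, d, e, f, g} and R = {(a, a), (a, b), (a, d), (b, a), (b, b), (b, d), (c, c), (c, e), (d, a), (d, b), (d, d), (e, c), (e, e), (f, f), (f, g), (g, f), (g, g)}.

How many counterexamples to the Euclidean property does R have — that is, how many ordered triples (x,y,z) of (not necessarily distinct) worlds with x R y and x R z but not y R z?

R is Euclidean; there are no such tuples.

0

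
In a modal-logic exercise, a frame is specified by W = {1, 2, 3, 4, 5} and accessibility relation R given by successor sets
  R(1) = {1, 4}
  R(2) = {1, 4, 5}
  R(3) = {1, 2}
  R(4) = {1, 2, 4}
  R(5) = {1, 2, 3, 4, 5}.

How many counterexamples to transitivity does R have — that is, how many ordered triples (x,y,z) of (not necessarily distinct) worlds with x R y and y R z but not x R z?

8

Enumerating: (1,4,2), (2,4,2), (2,5,2), (2,5,3), (3,1,4), (3,2,4), (3,2,5), (4,2,5).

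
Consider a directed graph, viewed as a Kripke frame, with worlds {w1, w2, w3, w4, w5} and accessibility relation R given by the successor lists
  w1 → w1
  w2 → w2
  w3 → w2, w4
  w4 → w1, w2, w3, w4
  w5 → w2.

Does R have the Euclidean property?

No

Euclidean: no — w3 R w2 and w3 R w4, but not w2 R w4.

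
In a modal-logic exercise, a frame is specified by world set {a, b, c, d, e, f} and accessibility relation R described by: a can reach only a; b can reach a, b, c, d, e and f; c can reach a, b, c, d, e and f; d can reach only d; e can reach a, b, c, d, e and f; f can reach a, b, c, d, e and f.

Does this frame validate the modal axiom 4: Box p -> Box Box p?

Yes

The schema 4 characterises exactly the transitive frames.
Transitive: yes — every two-step R-path is closed by a direct edge.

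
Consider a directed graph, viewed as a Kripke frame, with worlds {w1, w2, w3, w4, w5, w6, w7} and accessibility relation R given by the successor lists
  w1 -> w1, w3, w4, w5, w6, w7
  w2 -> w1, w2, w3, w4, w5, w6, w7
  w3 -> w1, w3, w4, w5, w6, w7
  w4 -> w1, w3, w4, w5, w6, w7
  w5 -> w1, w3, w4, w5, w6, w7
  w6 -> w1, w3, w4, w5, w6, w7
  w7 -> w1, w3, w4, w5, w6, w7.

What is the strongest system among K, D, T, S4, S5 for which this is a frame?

Serial (axiom D): yes — every world has a successor (e.g. w1 R w1).
Reflexive (axiom T): yes — every world is R-related to itself.
Transitive (axiom 4): yes — every two-step R-path is closed by a direct edge.
Euclidean (axiom 5): no — w2 R w1 and w2 R w2, but not w1 R w2.
So F validates K, D, T, S4; S5 would additionally require R to be Euclidean. The strongest is S4.

S4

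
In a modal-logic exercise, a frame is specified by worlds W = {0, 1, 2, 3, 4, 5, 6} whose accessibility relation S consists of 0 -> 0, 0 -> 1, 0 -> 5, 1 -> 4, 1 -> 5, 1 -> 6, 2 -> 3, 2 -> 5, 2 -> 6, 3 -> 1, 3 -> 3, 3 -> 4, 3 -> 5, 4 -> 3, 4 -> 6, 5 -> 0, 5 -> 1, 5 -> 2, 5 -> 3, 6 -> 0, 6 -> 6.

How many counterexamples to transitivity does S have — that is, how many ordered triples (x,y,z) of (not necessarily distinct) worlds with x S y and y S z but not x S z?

Enumerating: (0,1,4), (0,1,6), (0,5,2), (0,5,3), (1,4,3), (1,5,0), (1,5,1), (1,5,2), (1,5,3), (1,6,0), (2,3,1), (2,3,4), … and 22 more.
Total: 34.

34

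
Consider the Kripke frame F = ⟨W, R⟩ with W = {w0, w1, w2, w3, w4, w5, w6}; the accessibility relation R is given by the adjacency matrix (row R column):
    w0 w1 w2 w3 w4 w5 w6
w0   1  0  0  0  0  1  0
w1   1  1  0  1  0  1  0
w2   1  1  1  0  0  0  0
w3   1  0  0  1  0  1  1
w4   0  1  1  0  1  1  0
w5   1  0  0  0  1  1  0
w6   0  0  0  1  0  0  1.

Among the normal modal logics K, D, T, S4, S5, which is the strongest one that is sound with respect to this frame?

Serial (axiom D): yes — every world has a successor (e.g. w0 R w0).
Reflexive (axiom T): yes — every world is R-related to itself.
Transitive (axiom 4): no — w0 R w5 and w5 R w4, but not w0 R w4.
Euclidean (axiom 5): no — w1 R w0 and w1 R w3, but not w0 R w3.
So F validates K, D, T; S4 would additionally require R to be transitive. The strongest is T.

T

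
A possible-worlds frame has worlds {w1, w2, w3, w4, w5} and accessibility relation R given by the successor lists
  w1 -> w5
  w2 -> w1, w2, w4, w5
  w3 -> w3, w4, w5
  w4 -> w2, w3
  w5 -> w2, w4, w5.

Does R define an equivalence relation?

No

Reflexive: no — w1 is not related to itself.
Symmetric: no — w1 R w5 but not w5 R w1.
Transitive: no — w1 R w5 and w5 R w2, but not w1 R w2.
So R is not an equivalence relation.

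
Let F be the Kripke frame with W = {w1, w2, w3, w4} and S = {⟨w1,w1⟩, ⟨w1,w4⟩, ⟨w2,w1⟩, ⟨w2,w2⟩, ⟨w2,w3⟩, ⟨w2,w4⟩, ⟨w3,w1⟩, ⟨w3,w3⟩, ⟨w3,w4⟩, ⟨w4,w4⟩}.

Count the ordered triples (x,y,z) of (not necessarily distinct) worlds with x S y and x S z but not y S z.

10

Enumerating: (w1,w4,w1), (w2,w1,w2), (w2,w1,w3), (w2,w3,w2), (w2,w4,w1), (w2,w4,w2), (w2,w4,w3), (w3,w1,w3), (w3,w4,w1), (w3,w4,w3).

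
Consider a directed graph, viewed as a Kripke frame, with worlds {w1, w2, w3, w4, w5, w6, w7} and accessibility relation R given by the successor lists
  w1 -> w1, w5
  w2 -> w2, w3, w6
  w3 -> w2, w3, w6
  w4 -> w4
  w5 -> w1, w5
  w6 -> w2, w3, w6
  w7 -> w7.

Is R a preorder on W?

Reflexive: yes — every world is R-related to itself.
Transitive: yes — every two-step R-path is closed by a direct edge.
So R is a preorder.

Yes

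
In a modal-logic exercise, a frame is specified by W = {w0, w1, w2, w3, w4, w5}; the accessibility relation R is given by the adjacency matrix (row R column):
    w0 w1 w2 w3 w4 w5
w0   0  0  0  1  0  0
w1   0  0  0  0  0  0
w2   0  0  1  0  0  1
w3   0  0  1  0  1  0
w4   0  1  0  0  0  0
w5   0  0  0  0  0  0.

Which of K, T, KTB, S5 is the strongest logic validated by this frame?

Reflexive (axiom T): no — w0 is not related to itself.
Symmetric (axiom B): no — w0 R w3 but not w3 R w0.
Euclidean (axiom 5): no — w3 R w2 and w3 R w4, but not w2 R w4.
So F validates K; T would additionally require R to be reflexive. The strongest is K.

K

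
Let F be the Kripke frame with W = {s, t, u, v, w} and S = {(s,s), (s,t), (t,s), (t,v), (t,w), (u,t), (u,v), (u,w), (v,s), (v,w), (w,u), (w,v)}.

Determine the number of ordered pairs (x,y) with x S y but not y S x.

5

Enumerating: (t,v), (t,w), (u,t), (u,v), (v,s).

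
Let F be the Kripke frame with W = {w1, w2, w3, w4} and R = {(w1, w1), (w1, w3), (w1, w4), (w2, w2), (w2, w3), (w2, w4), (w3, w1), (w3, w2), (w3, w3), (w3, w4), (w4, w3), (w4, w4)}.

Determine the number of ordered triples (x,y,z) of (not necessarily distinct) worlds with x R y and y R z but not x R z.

4

Enumerating: (w1,w3,w2), (w2,w3,w1), (w4,w3,w1), (w4,w3,w2).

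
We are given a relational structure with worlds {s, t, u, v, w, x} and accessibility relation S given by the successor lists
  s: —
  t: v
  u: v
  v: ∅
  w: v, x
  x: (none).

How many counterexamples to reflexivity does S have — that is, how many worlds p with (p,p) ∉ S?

Enumerating: s, t, u, v, w, x.

6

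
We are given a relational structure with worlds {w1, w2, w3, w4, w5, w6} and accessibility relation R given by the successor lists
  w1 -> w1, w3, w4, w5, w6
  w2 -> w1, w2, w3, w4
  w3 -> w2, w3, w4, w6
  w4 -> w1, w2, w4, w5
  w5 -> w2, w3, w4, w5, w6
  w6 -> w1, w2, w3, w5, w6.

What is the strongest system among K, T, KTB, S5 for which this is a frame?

Reflexive (axiom T): yes — every world is R-related to itself.
Symmetric (axiom B): no — w1 R w3 but not w3 R w1.
Euclidean (axiom 5): no — w1 R w3 and w1 R w5, but not w3 R w5.
So F validates K, T; KTB would additionally require R to be symmetric. The strongest is T.

T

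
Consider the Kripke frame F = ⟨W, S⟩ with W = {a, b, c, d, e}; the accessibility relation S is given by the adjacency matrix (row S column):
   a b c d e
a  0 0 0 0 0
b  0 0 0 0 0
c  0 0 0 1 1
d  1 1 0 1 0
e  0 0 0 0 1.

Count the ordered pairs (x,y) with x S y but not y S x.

4

Enumerating: (c,d), (c,e), (d,a), (d,b).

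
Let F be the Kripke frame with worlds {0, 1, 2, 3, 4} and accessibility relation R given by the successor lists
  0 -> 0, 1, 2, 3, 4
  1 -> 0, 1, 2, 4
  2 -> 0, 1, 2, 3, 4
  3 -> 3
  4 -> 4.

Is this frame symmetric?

Symmetric: no — 0 R 3 but not 3 R 0.

No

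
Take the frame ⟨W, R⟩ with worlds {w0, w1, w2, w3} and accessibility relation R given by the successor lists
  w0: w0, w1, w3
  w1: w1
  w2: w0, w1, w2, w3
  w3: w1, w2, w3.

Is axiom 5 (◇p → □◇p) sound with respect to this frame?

Axiom 5 corresponds to the accessibility relation being Euclidean.
Euclidean: no — w0 R w1 and w0 R w3, but not w1 R w3.

No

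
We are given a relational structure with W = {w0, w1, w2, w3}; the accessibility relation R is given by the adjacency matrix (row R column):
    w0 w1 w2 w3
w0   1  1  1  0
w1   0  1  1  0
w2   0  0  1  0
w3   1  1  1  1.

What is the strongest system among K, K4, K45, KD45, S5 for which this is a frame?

K4

Transitive (axiom 4): yes — every two-step R-path is closed by a direct edge.
Euclidean (axiom 5): no — w0 R w2 and w0 R w1, but not w2 R w1.
Serial (axiom D): yes — every world has a successor (e.g. w0 R w0).
Reflexive (axiom T): yes — every world is R-related to itself.
So F validates K, K4; K45 would additionally require R to be Euclidean. The strongest is K4.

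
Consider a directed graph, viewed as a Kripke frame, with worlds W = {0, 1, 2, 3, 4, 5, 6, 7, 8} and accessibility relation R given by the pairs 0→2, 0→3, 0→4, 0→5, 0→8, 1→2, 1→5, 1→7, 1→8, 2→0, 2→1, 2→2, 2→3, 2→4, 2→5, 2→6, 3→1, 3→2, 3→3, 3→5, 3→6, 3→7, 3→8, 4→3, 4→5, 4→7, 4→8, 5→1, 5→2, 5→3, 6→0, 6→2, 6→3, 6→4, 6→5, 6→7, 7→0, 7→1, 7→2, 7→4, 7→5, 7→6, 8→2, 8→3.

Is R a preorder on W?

Reflexive: no — 0 is not related to itself.
Transitive: no — 0 R 2 and 2 R 1, but not 0 R 1.
So R is not a preorder.

No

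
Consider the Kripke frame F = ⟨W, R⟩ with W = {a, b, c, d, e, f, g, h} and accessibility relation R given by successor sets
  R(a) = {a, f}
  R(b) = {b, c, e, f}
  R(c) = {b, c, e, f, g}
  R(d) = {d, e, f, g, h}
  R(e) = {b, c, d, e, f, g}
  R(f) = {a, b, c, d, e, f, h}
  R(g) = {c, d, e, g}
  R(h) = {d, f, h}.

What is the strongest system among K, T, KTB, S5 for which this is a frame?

KTB

Reflexive (axiom T): yes — every world is R-related to itself.
Symmetric (axiom B): yes — every pair in R has its reverse in R.
Euclidean (axiom 5): no — c R b and c R g, but not b R g.
So F validates K, T, KTB; S5 would additionally require R to be Euclidean. The strongest is KTB.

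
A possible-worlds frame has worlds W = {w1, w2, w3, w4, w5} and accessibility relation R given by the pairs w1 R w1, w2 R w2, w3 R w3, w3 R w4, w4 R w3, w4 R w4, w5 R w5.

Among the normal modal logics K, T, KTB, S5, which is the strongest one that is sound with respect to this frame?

S5

Reflexive (axiom T): yes — every world is R-related to itself.
Symmetric (axiom B): yes — every pair in R has its reverse in R.
Euclidean (axiom 5): yes — any two successors of a common world are R-related.
So F validates K, T, KTB, S5. The strongest is S5.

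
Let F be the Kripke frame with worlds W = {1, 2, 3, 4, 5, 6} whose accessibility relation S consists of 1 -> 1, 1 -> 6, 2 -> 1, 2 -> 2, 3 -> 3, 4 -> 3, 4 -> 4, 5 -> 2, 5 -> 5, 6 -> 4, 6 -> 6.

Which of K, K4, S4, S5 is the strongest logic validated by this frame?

K

Transitive (axiom 4): no — 1 S 6 and 6 S 4, but not 1 S 4.
Reflexive (axiom T): yes — every world is S-related to itself.
Euclidean (axiom 5): no — 1 S 6 and 1 S 1, but not 6 S 1.
So F validates K; K4 would additionally require S to be transitive. The strongest is K.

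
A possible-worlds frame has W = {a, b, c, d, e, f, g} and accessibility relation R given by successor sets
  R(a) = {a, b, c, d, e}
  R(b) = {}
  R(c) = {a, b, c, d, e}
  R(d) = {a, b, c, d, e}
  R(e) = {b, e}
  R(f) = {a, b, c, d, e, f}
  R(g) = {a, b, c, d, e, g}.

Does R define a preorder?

No

Reflexive: no — b is not related to itself.
Transitive: yes — every two-step R-path is closed by a direct edge.
So R is not a preorder.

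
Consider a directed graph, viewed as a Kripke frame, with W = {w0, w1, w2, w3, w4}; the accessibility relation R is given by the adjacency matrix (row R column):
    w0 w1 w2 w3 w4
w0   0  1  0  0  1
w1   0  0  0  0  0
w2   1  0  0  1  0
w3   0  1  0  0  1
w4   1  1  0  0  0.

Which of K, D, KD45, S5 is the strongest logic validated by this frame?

Serial (axiom D): no — w1 has no R-successor.
Euclidean (axiom 5): no — w0 R w1 and w0 R w4, but not w1 R w4.
Transitive (axiom 4): no — w2 R w0 and w0 R w1, but not w2 R w1.
Reflexive (axiom T): no — w0 is not related to itself.
So F validates K; D would additionally require R to be serial. The strongest is K.

K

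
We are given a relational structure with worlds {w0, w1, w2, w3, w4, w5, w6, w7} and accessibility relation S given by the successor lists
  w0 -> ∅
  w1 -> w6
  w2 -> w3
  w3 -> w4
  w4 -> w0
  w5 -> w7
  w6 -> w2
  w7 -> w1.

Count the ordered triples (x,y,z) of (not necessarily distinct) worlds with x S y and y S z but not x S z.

6

Enumerating: (w1,w6,w2), (w2,w3,w4), (w3,w4,w0), (w5,w7,w1), (w6,w2,w3), (w7,w1,w6).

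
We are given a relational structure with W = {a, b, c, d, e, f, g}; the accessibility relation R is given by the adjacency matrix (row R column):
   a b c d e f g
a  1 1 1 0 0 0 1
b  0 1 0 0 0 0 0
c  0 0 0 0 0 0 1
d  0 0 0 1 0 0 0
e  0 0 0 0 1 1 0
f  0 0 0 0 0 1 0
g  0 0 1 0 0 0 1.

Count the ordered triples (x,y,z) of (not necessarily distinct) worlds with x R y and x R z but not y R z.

10

Enumerating: (a,b,a), (a,b,c), (a,b,g), (a,c,a), (a,c,b), (a,c,c), (a,g,a), (a,g,b), (e,f,e), (g,c,c).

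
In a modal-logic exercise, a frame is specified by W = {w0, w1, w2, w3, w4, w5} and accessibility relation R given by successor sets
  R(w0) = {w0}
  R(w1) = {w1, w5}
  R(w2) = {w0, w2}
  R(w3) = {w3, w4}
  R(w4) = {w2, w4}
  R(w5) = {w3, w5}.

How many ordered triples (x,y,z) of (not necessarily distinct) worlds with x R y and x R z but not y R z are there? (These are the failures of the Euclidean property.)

Enumerating: (w1,w5,w1), (w2,w0,w2), (w3,w4,w3), (w4,w2,w4), (w5,w3,w5).

5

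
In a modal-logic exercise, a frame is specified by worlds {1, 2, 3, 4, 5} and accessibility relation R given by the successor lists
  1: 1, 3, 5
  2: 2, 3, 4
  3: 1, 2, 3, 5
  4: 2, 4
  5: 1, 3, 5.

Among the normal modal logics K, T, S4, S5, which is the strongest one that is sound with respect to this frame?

T

Reflexive (axiom T): yes — every world is R-related to itself.
Transitive (axiom 4): no — 1 R 3 and 3 R 2, but not 1 R 2.
Euclidean (axiom 5): no — 2 R 3 and 2 R 4, but not 3 R 4.
So F validates K, T; S4 would additionally require R to be transitive. The strongest is T.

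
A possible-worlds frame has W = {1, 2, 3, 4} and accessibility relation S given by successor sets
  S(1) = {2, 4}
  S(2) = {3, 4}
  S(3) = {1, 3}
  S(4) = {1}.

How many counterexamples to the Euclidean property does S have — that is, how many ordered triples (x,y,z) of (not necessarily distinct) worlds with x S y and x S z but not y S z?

9

Enumerating: (1,2,2), (1,4,2), (1,4,4), (2,3,4), (2,4,3), (2,4,4), (3,1,1), (3,1,3), (4,1,1).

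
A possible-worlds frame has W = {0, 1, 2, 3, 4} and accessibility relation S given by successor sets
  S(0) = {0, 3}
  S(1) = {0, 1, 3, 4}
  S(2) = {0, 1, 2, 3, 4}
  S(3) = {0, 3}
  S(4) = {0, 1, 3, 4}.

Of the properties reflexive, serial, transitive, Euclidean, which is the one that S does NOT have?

Reflexive: yes — every world is S-related to itself.
Serial: yes — every world has a successor (e.g. 0 S 0).
Transitive: yes — every two-step S-path is closed by a direct edge.
Euclidean: no — 1 S 0 and 1 S 4, but not 0 S 4.
Only Euclidean fails.

Euclidean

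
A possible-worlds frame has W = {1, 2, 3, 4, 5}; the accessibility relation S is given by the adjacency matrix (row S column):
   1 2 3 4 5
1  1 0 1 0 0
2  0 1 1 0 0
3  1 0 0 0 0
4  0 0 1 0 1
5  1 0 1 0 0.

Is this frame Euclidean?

Euclidean: no — 4 S 3 and 4 S 5, but not 3 S 5.

No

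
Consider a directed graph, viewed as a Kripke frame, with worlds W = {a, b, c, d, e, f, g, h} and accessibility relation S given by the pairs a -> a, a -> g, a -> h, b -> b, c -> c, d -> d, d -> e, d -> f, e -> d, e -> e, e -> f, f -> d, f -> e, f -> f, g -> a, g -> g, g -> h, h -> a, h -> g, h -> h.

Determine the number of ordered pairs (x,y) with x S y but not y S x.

0

S is symmetric; there are no such tuples.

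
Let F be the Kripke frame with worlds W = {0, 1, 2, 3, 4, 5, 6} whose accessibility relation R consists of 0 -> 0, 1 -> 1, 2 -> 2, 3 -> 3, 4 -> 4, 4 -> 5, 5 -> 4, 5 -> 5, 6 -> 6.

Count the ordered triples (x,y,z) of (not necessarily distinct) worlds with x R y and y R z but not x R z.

0

R is transitive; there are no such tuples.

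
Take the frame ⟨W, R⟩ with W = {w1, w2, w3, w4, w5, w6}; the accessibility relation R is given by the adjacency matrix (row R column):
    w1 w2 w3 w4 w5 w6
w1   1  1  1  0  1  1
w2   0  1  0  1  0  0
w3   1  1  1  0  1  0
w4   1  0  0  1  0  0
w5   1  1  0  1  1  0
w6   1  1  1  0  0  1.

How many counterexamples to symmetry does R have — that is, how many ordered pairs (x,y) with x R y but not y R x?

Enumerating: (w1,w2), (w2,w4), (w3,w2), (w3,w5), (w4,w1), (w5,w2), (w5,w4), (w6,w2), (w6,w3).

9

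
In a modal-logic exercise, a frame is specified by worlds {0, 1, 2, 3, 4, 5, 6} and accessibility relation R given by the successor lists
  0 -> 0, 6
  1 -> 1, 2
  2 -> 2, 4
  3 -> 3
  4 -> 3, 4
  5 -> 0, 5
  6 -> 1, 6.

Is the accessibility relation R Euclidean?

No

Euclidean: no — 0 R 6 and 0 R 0, but not 6 R 0.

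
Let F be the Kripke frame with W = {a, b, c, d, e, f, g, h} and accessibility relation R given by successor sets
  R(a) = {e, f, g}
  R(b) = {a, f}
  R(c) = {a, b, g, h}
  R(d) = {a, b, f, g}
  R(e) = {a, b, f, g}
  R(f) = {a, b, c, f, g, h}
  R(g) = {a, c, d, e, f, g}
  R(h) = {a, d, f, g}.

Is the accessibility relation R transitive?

Transitive: no — a R e and e R b, but not a R b.

No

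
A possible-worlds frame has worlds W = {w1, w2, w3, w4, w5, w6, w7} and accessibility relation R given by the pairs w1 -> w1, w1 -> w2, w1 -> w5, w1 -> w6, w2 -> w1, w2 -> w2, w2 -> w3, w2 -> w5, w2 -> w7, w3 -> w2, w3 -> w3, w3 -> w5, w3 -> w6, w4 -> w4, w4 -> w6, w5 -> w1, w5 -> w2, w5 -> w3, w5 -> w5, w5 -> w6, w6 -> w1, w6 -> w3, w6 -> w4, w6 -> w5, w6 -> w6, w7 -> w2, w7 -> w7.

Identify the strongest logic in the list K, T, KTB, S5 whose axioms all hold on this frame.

Reflexive (axiom T): yes — every world is R-related to itself.
Symmetric (axiom B): yes — every pair in R has its reverse in R.
Euclidean (axiom 5): no — w1 R w2 and w1 R w6, but not w2 R w6.
So F validates K, T, KTB; S5 would additionally require R to be Euclidean. The strongest is KTB.

KTB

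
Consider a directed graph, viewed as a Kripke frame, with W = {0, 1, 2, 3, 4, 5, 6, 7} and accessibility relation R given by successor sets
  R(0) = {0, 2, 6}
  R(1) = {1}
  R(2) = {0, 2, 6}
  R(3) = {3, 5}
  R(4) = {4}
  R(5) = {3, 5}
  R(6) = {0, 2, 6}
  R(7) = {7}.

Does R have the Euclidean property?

Euclidean: yes — any two successors of a common world are R-related.

Yes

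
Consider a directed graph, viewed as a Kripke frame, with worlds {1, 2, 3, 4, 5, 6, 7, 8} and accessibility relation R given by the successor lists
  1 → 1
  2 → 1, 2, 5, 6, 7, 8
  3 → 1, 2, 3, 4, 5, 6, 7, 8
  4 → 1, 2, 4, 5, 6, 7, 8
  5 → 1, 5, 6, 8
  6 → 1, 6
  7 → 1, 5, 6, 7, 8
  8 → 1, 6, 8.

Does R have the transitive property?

Yes

Transitive: yes — every two-step R-path is closed by a direct edge.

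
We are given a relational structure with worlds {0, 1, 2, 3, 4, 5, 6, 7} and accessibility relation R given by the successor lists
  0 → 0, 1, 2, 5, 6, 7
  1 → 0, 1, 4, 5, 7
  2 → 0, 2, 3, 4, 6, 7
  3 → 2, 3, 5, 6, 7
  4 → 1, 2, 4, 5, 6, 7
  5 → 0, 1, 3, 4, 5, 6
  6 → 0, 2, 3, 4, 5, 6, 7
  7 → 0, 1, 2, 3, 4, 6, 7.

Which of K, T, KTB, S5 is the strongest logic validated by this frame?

Reflexive (axiom T): yes — every world is R-related to itself.
Symmetric (axiom B): yes — every pair in R has its reverse in R.
Euclidean (axiom 5): no — 0 R 1 and 0 R 2, but not 1 R 2.
So F validates K, T, KTB; S5 would additionally require R to be Euclidean. The strongest is KTB.

KTB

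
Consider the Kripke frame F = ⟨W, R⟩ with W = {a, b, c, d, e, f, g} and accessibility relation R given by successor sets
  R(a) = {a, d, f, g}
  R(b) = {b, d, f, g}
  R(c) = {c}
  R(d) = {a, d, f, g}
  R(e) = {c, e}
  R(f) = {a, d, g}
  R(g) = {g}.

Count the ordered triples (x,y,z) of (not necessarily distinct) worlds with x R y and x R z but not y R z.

17

Enumerating: (a,f,f), (a,g,a), (a,g,d), (a,g,f), (b,d,b), (b,f,b), (b,f,f), (b,g,b), (b,g,d), (b,g,f), (d,f,f), (d,g,a), (d,g,d), (d,g,f), (e,c,e), (f,g,a), (f,g,d).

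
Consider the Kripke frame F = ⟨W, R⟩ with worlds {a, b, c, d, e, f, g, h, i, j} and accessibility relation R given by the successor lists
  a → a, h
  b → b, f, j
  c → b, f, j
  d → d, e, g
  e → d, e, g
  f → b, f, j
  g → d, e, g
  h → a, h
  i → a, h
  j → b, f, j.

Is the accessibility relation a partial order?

Reflexive: no — c is not related to itself.
Transitive: yes — every two-step R-path is closed by a direct edge.
Antisymmetric: no — a R h and h R a with a ≠ h.
So R is not a partial order.

No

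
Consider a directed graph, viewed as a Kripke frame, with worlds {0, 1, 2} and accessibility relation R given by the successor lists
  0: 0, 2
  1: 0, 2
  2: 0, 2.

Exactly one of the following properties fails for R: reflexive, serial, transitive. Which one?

Reflexive: no — 1 is not related to itself.
Serial: yes — every world has a successor (e.g. 0 R 0).
Transitive: yes — every two-step R-path is closed by a direct edge.
Only reflexive fails.

reflexive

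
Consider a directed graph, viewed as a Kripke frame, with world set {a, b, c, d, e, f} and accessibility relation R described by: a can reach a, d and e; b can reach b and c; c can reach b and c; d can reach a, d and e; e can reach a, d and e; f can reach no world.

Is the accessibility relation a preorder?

Reflexive: no — f is not related to itself.
Transitive: yes — every two-step R-path is closed by a direct edge.
So R is not a preorder.

No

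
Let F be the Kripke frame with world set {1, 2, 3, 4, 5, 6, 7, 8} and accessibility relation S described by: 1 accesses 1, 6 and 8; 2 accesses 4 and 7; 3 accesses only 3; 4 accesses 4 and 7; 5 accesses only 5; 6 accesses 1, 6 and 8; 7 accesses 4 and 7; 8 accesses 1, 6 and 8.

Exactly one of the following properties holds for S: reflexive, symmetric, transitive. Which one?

Reflexive: no — 2 is not related to itself.
Symmetric: no — 2 S 4 but not 4 S 2.
Transitive: yes — every two-step S-path is closed by a direct edge.
Only transitive holds.

transitive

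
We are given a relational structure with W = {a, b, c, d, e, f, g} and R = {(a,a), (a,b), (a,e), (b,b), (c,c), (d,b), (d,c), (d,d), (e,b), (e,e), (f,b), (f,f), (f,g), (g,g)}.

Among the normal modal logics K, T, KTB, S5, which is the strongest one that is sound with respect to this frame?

T

Reflexive (axiom T): yes — every world is R-related to itself.
Symmetric (axiom B): no — a R b but not b R a.
Euclidean (axiom 5): no — a R b and a R e, but not b R e.
So F validates K, T; KTB would additionally require R to be symmetric. The strongest is T.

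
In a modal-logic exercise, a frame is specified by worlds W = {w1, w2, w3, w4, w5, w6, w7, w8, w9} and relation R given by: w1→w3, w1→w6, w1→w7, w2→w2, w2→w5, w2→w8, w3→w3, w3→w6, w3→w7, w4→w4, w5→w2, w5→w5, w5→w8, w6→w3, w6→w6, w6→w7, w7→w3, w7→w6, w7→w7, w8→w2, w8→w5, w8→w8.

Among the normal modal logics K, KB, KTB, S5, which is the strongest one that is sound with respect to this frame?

K

Symmetric (axiom B): no — w1 R w3 but not w3 R w1.
Reflexive (axiom T): no — w1 is not related to itself.
Euclidean (axiom 5): yes — any two successors of a common world are R-related.
So F validates K; KB would additionally require R to be symmetric. The strongest is K.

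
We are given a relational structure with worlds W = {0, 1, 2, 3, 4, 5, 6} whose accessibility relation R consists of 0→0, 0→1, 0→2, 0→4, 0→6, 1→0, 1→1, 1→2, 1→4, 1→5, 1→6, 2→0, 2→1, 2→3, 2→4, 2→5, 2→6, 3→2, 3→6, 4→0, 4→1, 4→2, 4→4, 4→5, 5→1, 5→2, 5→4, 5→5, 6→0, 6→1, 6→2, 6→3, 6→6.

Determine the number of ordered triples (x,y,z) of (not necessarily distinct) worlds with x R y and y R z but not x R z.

Enumerating: (0,1,5), (0,2,3), (0,2,5), (0,4,5), (0,6,3), (1,2,3), (1,6,3), (2,0,2), (2,1,2), (2,3,2), (2,4,2), (2,5,2), … and 24 more.
Total: 36.

36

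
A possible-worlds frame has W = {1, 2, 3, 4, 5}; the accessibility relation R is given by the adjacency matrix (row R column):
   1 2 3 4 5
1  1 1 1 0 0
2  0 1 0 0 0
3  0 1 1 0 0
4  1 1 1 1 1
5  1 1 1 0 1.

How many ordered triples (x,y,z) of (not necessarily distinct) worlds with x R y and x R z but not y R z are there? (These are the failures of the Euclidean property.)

20

Enumerating: (1,2,1), (1,2,3), (1,3,1), (3,2,3), (4,1,4), (4,1,5), (4,2,1), (4,2,3), (4,2,4), (4,2,5), (4,3,1), (4,3,4), … and 8 more.
Total: 20.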